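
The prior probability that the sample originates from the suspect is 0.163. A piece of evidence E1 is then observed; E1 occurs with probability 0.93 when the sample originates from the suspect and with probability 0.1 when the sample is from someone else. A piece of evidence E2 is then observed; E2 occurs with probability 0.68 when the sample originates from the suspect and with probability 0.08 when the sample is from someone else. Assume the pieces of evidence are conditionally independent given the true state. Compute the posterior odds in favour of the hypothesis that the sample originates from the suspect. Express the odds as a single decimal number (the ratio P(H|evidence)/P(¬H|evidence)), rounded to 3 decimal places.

Posterior odds ≈ 15.394

Prior odds = 0.163/(1−0.163) = 0.19474.
Likelihood ratio for E1 = 0.93/0.1 = 9.3000.
Likelihood ratio for E2 = 0.68/0.08 = 8.5000.
Posterior odds = prior odds × LR₁ × LR₂ = 15.394.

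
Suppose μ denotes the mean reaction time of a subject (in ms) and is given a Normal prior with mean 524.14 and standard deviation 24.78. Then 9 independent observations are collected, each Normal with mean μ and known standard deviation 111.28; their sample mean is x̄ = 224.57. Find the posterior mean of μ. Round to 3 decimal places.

Posterior mean ≈ 431.701

With known σ, the Normal prior is conjugate. Weight on the data is w = (n/σ²)/(n/σ² + 1/τ₀²) = 0.00072679/(0.00072679+0.00162854) = 0.30857.
Posterior mean = w·x̄ + (1−w)·μ₀ = 0.30857·224.57 + 0.69143·524.14 = 431.701.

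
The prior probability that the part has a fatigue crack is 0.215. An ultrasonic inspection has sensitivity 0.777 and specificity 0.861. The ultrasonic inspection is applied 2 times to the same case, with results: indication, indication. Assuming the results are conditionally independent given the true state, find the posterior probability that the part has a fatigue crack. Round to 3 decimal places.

Let H be the event that the part has a fatigue crack; start with P(H) = 0.215. P('indication'|H) = 0.777, P('indication'|¬H) = 0.139.
Update on result 1 ('indication'): P(H) ← 0.777·0.2150 / (0.777·0.2150 + 0.139·0.7850) = 0.16706/0.27617 = 0.6049.
Update on result 2 ('indication'): P(H) ← 0.777·0.6049 / (0.777·0.6049 + 0.139·0.3951) = 0.47001/0.52493 = 0.8954.

Posterior P(H) ≈ 0.895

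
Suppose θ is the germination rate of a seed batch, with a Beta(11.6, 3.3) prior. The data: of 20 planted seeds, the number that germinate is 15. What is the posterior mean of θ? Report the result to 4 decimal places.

Posterior mean ≈ 0.7622

Observing 15 successes and 5 failures updates Beta(11.6, 3.3) by adding the success and failure counts to the two shape parameters: α = 11.6+15 = 26.6, β = 3.3+5 = 8.3.
Posterior mean = α/(α+β) = 26.6/34.9 = 0.7622.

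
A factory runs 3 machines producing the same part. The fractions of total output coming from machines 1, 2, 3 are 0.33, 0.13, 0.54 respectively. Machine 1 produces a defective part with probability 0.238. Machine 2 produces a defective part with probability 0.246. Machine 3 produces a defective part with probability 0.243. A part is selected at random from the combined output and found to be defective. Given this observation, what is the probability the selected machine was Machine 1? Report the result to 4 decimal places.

Tabulate prior·likelihood by source: [1] prior 0.33, lik 0.238, product 0.07854; [2] prior 0.13, lik 0.246, product 0.03198; [3] prior 0.54, lik 0.243, product 0.1312.
Normalizing constant = 0.24174; the posterior for Machine 1 is its product over the sum, 0.07854/0.24174 = 0.3249.

Posterior probability ≈ 0.3249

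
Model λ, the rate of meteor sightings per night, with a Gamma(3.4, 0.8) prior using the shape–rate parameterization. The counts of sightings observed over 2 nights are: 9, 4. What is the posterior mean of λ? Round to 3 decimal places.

Posterior mean ≈ 5.857

The Poisson likelihood adds the total count to the shape and the number of exposure periods to the rate. Here ∑xᵢ = 13 and n = 2, so shape 3.4→16.4 and rate 0.8→2.8.
E[λ | data] = 16.4/2.8 = 5.857.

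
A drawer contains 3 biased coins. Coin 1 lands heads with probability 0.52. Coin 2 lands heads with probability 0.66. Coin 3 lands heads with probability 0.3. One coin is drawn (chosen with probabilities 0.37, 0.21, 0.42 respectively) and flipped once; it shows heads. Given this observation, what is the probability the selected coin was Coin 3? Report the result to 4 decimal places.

P(heads|C1) = 0.52; P(heads|C2) = 0.66; P(heads|C3) = 0.3.
Prior × likelihood for each source: 0.37·0.52=0.1924, 0.21·0.66=0.1386, 0.42·0.3=0.1260. Summing gives P(heads) = 0.45700.
P(Coin 3 | heads) = 0.1260 / 0.45700 = 0.2757.

Posterior probability ≈ 0.2757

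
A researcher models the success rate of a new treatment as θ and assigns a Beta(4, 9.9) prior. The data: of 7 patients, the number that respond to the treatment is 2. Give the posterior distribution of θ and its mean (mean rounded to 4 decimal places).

Posterior: Beta(6, 14.9); mean ≈ 0.2871

The binomial likelihood is conjugate to the Beta prior: with 2 successes and 5 failures, the posterior is Beta(4+2, 9.9+5) = Beta(6, 14.9).
E[θ | data] = 6/(6+14.9) = 0.2871.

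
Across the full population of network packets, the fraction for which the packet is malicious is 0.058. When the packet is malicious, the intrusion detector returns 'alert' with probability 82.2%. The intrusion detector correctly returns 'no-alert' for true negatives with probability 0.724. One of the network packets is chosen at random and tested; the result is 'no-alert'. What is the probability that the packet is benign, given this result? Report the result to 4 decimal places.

P(¬H | E) ≈ 0.9851

Let H be the event that the packet is malicious. P(H) = 0.058, so P(¬H) = 0.942. With E the 'no-alert' result, P(E|H) = 0.178 and P(E|¬H) = 0.724.
P(E) = 0.178·0.058 + 0.724·0.942 = 0.010324 + 0.68201 = 0.69233.
By Bayes' theorem, P(H|E) = 0.010324 / 0.69233 = 0.0149. Hence P(¬H|E) = 1 − 0.0149 = 0.9851.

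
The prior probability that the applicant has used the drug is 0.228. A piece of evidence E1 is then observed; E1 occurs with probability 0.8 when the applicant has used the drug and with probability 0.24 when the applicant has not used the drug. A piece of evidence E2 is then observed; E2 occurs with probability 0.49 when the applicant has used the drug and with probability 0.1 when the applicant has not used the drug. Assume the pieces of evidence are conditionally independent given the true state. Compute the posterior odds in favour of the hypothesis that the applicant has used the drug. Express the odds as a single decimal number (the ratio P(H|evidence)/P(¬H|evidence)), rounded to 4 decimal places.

Posterior odds ≈ 4.8238

Prior odds = 0.228/(1−0.228) = 0.29534.
Likelihood ratio for E1 = 0.8/0.24 = 3.3333.
Likelihood ratio for E2 = 0.49/0.1 = 4.9000.
Posterior odds = prior odds × LR₁ × LR₂ = 4.8238.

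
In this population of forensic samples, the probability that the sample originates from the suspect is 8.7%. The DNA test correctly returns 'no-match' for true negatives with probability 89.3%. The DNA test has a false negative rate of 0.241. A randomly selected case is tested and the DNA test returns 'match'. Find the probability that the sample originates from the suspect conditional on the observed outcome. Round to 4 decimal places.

Let H be the event that the sample originates from the suspect. P(H) = 0.087, so P(¬H) = 0.913. With E the 'match' result, P(E|H) = 0.759 and P(E|¬H) = 0.107.
P(E) = 0.759·0.087 + 0.107·0.913 = 0.066033 + 0.097691 = 0.16372.
By Bayes' theorem, P(H|E) = 0.066033 / 0.16372 = 0.4033.

P(H | E) ≈ 0.4033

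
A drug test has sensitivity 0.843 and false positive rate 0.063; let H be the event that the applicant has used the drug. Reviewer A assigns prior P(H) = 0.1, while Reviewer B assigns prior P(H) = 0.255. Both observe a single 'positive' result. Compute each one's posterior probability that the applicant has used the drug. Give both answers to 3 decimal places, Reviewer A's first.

Reviewer A: 0.598; Reviewer B: 0.821

P('+'|H) = 0.843, P('+'|¬H) = 0.063.
Reviewer A: numerator 0.843·0.1 = 0.084300; evidence = 0.084300+0.063·0.9 = 0.14100; posterior = 0.598.
Reviewer B: numerator 0.843·0.255 = 0.21496; evidence = 0.21496+0.063·0.745 = 0.26190; posterior = 0.821.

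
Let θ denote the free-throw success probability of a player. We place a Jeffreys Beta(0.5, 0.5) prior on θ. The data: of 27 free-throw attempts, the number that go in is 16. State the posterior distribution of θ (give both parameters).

Posterior: Beta(16.5, 11.5)

Observing 16 successes and 11 failures updates Beta(0.5, 0.5) by adding the success and failure counts to the two shape parameters: α = 0.5+16 = 16.5, β = 0.5+11 = 11.5.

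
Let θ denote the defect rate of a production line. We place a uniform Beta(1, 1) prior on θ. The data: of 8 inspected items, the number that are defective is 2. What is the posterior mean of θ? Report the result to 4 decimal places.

Posterior mean ≈ 0.3000

Observing 2 successes and 6 failures updates Beta(1, 1) by adding the success and failure counts to the two shape parameters: α = 1+2 = 3, β = 1+6 = 7.
E[θ | data] = 3/(3+7) = 0.3000.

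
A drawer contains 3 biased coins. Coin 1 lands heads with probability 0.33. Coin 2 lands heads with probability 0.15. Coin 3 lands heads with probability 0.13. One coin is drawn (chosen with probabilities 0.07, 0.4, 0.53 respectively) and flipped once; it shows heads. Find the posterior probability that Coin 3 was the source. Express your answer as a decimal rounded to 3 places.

Posterior probability ≈ 0.453

Tabulate prior·likelihood by source: [1] prior 0.07, lik 0.33, product 0.02310; [2] prior 0.4, lik 0.15, product 0.06000; [3] prior 0.53, lik 0.13, product 0.06890.
Normalizing constant = 0.15200; the posterior for Coin 3 is its product over the sum, 0.06890/0.15200 = 0.453.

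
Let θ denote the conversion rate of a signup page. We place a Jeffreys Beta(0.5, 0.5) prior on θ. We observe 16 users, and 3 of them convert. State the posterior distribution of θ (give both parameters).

Posterior: Beta(3.5, 13.5)

The binomial likelihood is conjugate to the Beta prior: with 3 successes and 13 failures, the posterior is Beta(0.5+3, 0.5+13) = Beta(3.5, 13.5).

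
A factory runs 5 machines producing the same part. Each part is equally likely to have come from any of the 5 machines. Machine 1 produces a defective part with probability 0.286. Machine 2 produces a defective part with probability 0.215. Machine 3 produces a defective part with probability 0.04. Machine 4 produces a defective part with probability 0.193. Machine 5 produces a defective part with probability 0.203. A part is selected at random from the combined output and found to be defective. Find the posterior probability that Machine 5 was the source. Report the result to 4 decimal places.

Posterior probability ≈ 0.2166

Tabulate prior·likelihood by source: [1] prior 0.2, lik 0.286, product 0.05720; [2] prior 0.2, lik 0.215, product 0.04300; [3] prior 0.2, lik 0.04, product 0.008000; [4] prior 0.2, lik 0.193, product 0.03860; [5] prior 0.2, lik 0.203, product 0.04060.
Normalizing constant = 0.18740; the posterior for Machine 5 is its product over the sum, 0.04060/0.18740 = 0.2166.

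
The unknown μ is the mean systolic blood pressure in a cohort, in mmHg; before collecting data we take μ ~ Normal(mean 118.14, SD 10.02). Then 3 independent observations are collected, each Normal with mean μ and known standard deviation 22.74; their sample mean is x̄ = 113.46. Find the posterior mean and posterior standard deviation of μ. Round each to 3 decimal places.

With known σ, the Normal prior is conjugate. Weight on the data is w = (n/σ²)/(n/σ² + 1/τ₀²) = 0.00580150/(0.00580150+0.00996012) = 0.36808.
Posterior mean = w·x̄ + (1−w)·μ₀ = 0.36808·113.46 + 0.63192·118.14 = 116.417. Posterior variance = 1/(0.00580150+0.00996012) = 63.4453, so SD = 7.965.

Posterior mean ≈ 116.417; posterior SD ≈ 7.965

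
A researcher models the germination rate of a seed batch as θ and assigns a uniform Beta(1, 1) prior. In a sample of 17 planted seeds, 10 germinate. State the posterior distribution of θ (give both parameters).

Posterior: Beta(11, 8)

Observing 10 successes and 7 failures updates Beta(1, 1) by adding the success and failure counts to the two shape parameters: α = 1+10 = 11, β = 1+7 = 8.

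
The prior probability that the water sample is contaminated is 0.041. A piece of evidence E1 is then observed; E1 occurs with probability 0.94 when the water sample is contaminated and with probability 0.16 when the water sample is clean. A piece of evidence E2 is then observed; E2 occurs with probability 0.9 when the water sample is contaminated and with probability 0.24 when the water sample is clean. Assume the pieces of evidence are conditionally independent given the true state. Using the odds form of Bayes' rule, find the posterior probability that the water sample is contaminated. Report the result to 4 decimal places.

Prior odds = 0.041/(1−0.041) = 0.042753. In log-odds, ln(0.042753) = -3.1523.
Add log likelihood ratios: ln(5.8750) + ln(3.7500) = 3.0925.
Posterior log-odds = -0.059857, so posterior odds = exp(-0.059857) = 0.94190. Converting, P(H|E) = 0.94190/1.9419 = 0.4850.

Posterior probability ≈ 0.4850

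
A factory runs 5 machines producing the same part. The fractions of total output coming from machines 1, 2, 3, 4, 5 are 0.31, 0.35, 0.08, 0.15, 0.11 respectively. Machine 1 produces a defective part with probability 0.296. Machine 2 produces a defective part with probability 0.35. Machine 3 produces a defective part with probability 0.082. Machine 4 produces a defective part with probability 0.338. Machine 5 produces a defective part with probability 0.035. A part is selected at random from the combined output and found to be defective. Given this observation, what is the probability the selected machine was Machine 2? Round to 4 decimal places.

Posterior probability ≈ 0.4449

P(defective|M1) = 0.296; P(defective|M2) = 0.35; P(defective|M3) = 0.082; P(defective|M4) = 0.338; P(defective|M5) = 0.035.
Prior × likelihood for each source: 0.31·0.296=0.09176, 0.35·0.35=0.1225, 0.08·0.082=0.006560, 0.15·0.338=0.05070, 0.11·0.035=0.003850. Summing gives P(defective) = 0.27537.
P(Machine 2 | defective) = 0.1225 / 0.27537 = 0.4449.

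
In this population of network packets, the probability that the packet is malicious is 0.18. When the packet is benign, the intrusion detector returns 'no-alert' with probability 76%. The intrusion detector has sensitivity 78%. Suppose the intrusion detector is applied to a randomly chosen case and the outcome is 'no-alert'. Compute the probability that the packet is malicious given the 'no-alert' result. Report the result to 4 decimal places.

Let H be the event that the packet is malicious. P(H) = 0.18, so P(¬H) = 0.82. With E the 'no-alert' result, P(E|H) = 0.22 and P(E|¬H) = 0.76.
P(E) = 0.22·0.18 + 0.76·0.82 = 0.039600 + 0.62320 = 0.66280.
By Bayes' theorem, P(H|E) = 0.039600 / 0.66280 = 0.0597.

P(H | E) ≈ 0.0597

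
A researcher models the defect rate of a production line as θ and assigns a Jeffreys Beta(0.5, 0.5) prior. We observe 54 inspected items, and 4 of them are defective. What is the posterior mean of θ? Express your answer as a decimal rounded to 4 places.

Posterior mean ≈ 0.0818

The binomial likelihood is conjugate to the Beta prior: with 4 successes and 50 failures, the posterior is Beta(0.5+4, 0.5+50) = Beta(4.5, 50.5).
E[θ | data] = 4.5/(4.5+50.5) = 0.0818.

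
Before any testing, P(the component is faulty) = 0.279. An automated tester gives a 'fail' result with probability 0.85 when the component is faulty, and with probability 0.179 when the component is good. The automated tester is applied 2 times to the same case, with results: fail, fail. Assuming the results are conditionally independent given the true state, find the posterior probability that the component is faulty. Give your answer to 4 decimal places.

With H the event that the component is faulty, the joint likelihood of the observed sequence is P(data|H) = 0.85·0.85 = 0.72250 and P(data|¬H) = 0.179·0.179 = 0.032041.
Bayes: P(H|data) = 0.279·0.72250 / (0.279·0.72250 + 0.721·0.032041) = 0.20158/0.22468 = 0.8972.

Posterior P(H) ≈ 0.8972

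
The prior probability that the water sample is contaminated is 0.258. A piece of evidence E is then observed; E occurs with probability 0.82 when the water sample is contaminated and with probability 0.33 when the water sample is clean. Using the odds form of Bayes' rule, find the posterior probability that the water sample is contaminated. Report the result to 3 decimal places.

Posterior probability ≈ 0.464

Prior odds = 0.258/(1−0.258) = 0.34771. In log-odds, ln(0.34771) = -1.0564.
Add log likelihood ratio: ln(2.4848) = 0.91021.
Posterior log-odds = -0.14618, so posterior odds = exp(-0.14618) = 0.86400. Converting, P(H|E) = 0.86400/1.8640 = 0.464.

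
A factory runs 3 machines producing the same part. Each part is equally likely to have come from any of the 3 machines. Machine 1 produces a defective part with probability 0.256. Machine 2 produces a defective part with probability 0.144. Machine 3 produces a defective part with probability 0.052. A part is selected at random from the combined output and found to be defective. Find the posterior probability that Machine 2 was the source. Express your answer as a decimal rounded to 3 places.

Tabulate prior·likelihood by source: [1] prior 0.333333, lik 0.256, product 0.08533; [2] prior 0.333333, lik 0.144, product 0.04800; [3] prior 0.333333, lik 0.052, product 0.01733.
Normalizing constant = 0.15067; the posterior for Machine 2 is its product over the sum, 0.04800/0.15067 = 0.319.

Posterior probability ≈ 0.319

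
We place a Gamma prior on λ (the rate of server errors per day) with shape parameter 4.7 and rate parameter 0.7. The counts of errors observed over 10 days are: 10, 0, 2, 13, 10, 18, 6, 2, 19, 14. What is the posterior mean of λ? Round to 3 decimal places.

The Poisson likelihood adds the total count to the shape and the number of exposure periods to the rate. Here ∑xᵢ = 94 and n = 10, so shape 4.7→98.7 and rate 0.7→10.7.
Posterior mean = shape/rate = 98.7/10.7 = 9.224.

Posterior mean ≈ 9.224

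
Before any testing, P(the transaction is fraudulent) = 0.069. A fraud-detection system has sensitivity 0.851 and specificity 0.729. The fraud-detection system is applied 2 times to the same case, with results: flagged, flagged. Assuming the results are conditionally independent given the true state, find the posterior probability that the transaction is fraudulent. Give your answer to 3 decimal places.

Posterior P(H) ≈ 0.422

Let H be the event that the transaction is fraudulent; start with P(H) = 0.069. P('flagged'|H) = 0.851, P('flagged'|¬H) = 0.271.
Update on result 1 ('flagged'): P(H) ← 0.851·0.0690 / (0.851·0.0690 + 0.271·0.9310) = 0.058719/0.31102 = 0.1888.
Update on result 2 ('flagged'): P(H) ← 0.851·0.1888 / (0.851·0.1888 + 0.271·0.8112) = 0.16066/0.38050 = 0.4222.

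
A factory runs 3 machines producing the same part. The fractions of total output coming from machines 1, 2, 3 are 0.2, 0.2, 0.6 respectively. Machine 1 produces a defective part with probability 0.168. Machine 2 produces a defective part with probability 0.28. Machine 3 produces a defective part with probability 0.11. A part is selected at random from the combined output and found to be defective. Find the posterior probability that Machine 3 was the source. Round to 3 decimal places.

Posterior probability ≈ 0.424

Tabulate prior·likelihood by source: [1] prior 0.2, lik 0.168, product 0.03360; [2] prior 0.2, lik 0.28, product 0.05600; [3] prior 0.6, lik 0.11, product 0.06600.
Normalizing constant = 0.15560; the posterior for Machine 3 is its product over the sum, 0.06600/0.15560 = 0.424.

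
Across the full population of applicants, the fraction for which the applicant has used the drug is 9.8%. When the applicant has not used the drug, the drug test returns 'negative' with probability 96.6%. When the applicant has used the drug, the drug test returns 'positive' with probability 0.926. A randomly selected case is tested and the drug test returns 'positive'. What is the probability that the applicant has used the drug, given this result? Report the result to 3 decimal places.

P(H | E) ≈ 0.747

Write H for 'the applicant has used the drug'. Prior odds H:¬H = 0.098/0.902 = 0.10865. For the 'positive' outcome, the likelihood ratio is 0.926/0.034 = 27.235.
Posterior odds = 0.10865 × 27.235 = 2.9590, so P(H|E) = 2.9590/(1+2.9590) = 0.747.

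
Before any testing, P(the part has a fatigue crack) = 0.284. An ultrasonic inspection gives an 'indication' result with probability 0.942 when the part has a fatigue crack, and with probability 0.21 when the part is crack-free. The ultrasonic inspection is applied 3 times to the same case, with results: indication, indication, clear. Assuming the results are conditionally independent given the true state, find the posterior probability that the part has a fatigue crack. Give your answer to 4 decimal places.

Posterior P(H) ≈ 0.3695

Let H be the event that the part has a fatigue crack; start with P(H) = 0.284. P('indication'|H) = 0.942, P('indication'|¬H) = 0.21.
Update on result 1 ('indication'): P(H) ← 0.942·0.2840 / (0.942·0.2840 + 0.21·0.7160) = 0.26753/0.41789 = 0.6402.
Update on result 2 ('indication'): P(H) ← 0.942·0.6402 / (0.942·0.6402 + 0.21·0.3598) = 0.60306/0.67862 = 0.8887.
Update on result 3 ('clear'): P(H) ← 0.058·0.8887 / (0.058·0.8887 + 0.79·0.1113) = 0.051542/0.13950 = 0.3695.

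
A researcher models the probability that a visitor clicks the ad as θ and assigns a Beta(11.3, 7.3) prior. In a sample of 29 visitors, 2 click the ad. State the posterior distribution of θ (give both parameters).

The binomial likelihood is conjugate to the Beta prior: with 2 successes and 27 failures, the posterior is Beta(11.3+2, 7.3+27) = Beta(13.3, 34.3).

Posterior: Beta(13.3, 34.3)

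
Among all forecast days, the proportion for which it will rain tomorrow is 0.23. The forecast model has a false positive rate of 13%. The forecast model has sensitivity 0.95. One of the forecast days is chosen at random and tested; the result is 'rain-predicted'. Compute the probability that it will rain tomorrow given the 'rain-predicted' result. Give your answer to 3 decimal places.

P(H | E) ≈ 0.686

Let H be the event that it will rain tomorrow. P(H) = 0.23, so P(¬H) = 0.77. With E the 'rain-predicted' result, P(E|H) = 0.95 and P(E|¬H) = 0.13.
P(E) = 0.95·0.23 + 0.13·0.77 = 0.21850 + 0.10010 = 0.31860.
By Bayes' theorem, P(H|E) = 0.21850 / 0.31860 = 0.686.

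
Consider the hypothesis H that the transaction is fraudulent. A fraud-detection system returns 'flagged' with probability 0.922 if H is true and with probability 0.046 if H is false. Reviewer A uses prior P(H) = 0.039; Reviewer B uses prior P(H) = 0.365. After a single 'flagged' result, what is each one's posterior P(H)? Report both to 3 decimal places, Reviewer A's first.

The likelihood ratio for a 'flagged' result is 0.922/0.046 = 20.043.
Reviewer A: prior odds 0.039/0.961 = 0.040583; posterior odds 0.81342; posterior probability 0.449.
Reviewer B: prior odds 0.365/0.635 = 0.57480; posterior odds 11.521; posterior probability 0.920.

Reviewer A: 0.449; Reviewer B: 0.920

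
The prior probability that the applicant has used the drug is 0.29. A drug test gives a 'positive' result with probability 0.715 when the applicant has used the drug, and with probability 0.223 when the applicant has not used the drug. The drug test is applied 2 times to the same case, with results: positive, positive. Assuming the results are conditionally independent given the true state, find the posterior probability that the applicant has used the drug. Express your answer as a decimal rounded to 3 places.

Posterior P(H) ≈ 0.808

With H the event that the applicant has used the drug, the joint likelihood of the observed sequence is P(data|H) = 0.715·0.715 = 0.51122 and P(data|¬H) = 0.223·0.223 = 0.049729.
Bayes: P(H|data) = 0.29·0.51122 / (0.29·0.51122 + 0.71·0.049729) = 0.14826/0.18356 = 0.8077.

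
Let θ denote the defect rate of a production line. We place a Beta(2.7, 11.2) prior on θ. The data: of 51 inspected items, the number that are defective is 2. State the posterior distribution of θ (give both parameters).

The binomial likelihood is conjugate to the Beta prior: with 2 successes and 49 failures, the posterior is Beta(2.7+2, 11.2+49) = Beta(4.7, 60.2).

Posterior: Beta(4.7, 60.2)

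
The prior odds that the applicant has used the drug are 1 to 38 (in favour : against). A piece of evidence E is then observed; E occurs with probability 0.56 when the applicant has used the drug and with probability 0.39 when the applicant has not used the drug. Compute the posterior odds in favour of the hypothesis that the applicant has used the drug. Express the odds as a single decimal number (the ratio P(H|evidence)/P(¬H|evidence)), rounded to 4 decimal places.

Prior odds = 1/38 = 0.026316.
Likelihood ratio for E = 0.56/0.39 = 1.4359.
Posterior odds = prior odds × LR = 0.037787.

Posterior odds ≈ 0.0378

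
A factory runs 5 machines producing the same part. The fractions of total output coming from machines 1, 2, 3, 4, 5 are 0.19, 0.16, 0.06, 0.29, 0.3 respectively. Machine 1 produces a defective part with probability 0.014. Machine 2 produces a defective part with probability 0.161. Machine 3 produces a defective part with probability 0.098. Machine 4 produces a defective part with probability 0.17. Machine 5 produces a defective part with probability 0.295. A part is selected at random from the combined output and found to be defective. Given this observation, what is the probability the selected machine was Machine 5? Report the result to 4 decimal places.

Posterior probability ≈ 0.5142

P(defective|M1) = 0.014; P(defective|M2) = 0.161; P(defective|M3) = 0.098; P(defective|M4) = 0.17; P(defective|M5) = 0.295.
Prior × likelihood for each source: 0.19·0.014=0.002660, 0.16·0.161=0.02576, 0.06·0.098=0.005880, 0.29·0.17=0.04930, 0.3·0.295=0.08850. Summing gives P(defective) = 0.17210.
P(Machine 5 | defective) = 0.08850 / 0.17210 = 0.5142.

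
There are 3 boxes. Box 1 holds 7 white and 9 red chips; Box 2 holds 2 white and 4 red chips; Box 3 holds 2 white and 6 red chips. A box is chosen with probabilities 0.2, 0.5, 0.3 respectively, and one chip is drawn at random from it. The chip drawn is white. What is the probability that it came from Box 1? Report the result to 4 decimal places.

Posterior probability ≈ 0.2658

Tabulate prior·likelihood by source: [1] prior 0.2, lik 0.4375, product 0.08750; [2] prior 0.5, lik 0.3333, product 0.1667; [3] prior 0.3, lik 0.25, product 0.07500.
Normalizing constant = 0.32917; the posterior for Box 1 is its product over the sum, 0.08750/0.32917 = 0.2658.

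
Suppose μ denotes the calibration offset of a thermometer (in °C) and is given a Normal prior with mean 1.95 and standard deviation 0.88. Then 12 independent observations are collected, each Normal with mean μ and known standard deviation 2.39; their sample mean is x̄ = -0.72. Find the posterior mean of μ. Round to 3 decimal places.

Prior precision 1/τ₀² = 1/0.88² = 1.29132; data precision n/σ² = 12/2.39² = 2.10080.
Posterior precision = 1.29132 + 2.10080 = 3.39213.
Posterior mean = (1.29132·1.95 + 2.10080·-0.72) / 3.39213 = 0.296.

Posterior mean ≈ 0.296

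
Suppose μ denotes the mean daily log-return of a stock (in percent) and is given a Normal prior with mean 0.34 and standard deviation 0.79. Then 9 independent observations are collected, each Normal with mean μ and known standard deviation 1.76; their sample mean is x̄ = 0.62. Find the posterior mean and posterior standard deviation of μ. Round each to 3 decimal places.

Posterior mean ≈ 0.520; posterior SD ≈ 0.471

Prior precision 1/τ₀² = 1/0.79² = 1.60231; data precision n/σ² = 9/1.76² = 2.90548.
Posterior precision = 1.60231 + 2.90548 = 4.50778, giving posterior SD = 1/√4.50778 = 0.471.
Posterior mean = (1.60231·0.34 + 2.90548·0.62) / 4.50778 = 0.520.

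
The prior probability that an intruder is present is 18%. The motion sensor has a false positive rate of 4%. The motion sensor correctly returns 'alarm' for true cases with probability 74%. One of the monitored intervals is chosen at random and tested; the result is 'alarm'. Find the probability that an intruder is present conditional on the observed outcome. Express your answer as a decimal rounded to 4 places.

P(H | E) ≈ 0.8024

Let H be the event that an intruder is present. P(H) = 0.18, so P(¬H) = 0.82. With E the 'alarm' result, P(E|H) = 0.74 and P(E|¬H) = 0.04.
P(E) = 0.74·0.18 + 0.04·0.82 = 0.13320 + 0.032800 = 0.16600.
By Bayes' theorem, P(H|E) = 0.13320 / 0.16600 = 0.8024.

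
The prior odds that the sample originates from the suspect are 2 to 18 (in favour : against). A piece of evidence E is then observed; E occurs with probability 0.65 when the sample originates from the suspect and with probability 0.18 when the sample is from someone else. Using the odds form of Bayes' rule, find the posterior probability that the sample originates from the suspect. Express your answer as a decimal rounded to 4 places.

Posterior probability ≈ 0.2863

Prior odds = 2/18 = 0.11111.
Likelihood ratio for E = 0.65/0.18 = 3.6111.
Posterior odds = prior odds × LR = 0.40123.
Posterior probability = odds/(1+odds) = 0.40123/1.4012 = 0.2863.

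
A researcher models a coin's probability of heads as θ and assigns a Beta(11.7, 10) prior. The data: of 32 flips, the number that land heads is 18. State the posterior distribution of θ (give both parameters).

Posterior: Beta(29.7, 24)

The binomial likelihood is conjugate to the Beta prior: with 18 successes and 14 failures, the posterior is Beta(11.7+18, 10+14) = Beta(29.7, 24).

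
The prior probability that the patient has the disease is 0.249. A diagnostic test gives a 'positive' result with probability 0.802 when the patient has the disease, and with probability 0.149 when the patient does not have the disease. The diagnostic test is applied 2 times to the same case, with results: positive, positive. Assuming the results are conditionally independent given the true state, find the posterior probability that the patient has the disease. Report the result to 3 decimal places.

With H the event that the patient has the disease, the joint likelihood of the observed sequence is P(data|H) = 0.802·0.802 = 0.64320 and P(data|¬H) = 0.149·0.149 = 0.022201.
Bayes: P(H|data) = 0.249·0.64320 / (0.249·0.64320 + 0.751·0.022201) = 0.16016/0.17683 = 0.9057.

Posterior P(H) ≈ 0.906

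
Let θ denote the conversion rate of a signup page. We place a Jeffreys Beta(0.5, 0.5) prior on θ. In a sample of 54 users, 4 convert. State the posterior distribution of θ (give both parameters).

The binomial likelihood is conjugate to the Beta prior: with 4 successes and 50 failures, the posterior is Beta(0.5+4, 0.5+50) = Beta(4.5, 50.5).

Posterior: Beta(4.5, 50.5)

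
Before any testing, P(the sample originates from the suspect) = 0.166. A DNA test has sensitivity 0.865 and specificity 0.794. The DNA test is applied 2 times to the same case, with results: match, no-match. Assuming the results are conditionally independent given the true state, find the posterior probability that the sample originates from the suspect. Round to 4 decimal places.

With H the event that the sample originates from the suspect, the joint likelihood of the observed sequence is P(data|H) = 0.865·0.135 = 0.11678 and P(data|¬H) = 0.206·0.794 = 0.16356.
Bayes: P(H|data) = 0.166·0.11678 / (0.166·0.11678 + 0.834·0.16356) = 0.019385/0.15580 = 0.1244.

Posterior P(H) ≈ 0.1244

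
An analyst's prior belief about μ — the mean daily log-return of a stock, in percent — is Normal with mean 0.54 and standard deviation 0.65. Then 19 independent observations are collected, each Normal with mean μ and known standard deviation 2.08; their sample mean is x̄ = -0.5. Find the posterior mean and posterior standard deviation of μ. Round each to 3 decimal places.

Posterior mean ≈ -0.136; posterior SD ≈ 0.385

Prior precision 1/τ₀² = 1/0.65² = 2.36686; data precision n/σ² = 19/2.08² = 4.39164.
Posterior precision = 2.36686 + 4.39164 = 6.75851, giving posterior SD = 1/√6.75851 = 0.385.
Posterior mean = (2.36686·0.54 + 4.39164·-0.5) / 6.75851 = -0.136.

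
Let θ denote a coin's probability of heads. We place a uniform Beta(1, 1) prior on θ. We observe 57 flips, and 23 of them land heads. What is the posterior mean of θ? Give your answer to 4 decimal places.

Posterior mean ≈ 0.4068

The binomial likelihood is conjugate to the Beta prior: with 23 successes and 34 failures, the posterior is Beta(1+23, 1+34) = Beta(24, 35).
Posterior mean = α/(α+β) = 24/59 = 0.4068.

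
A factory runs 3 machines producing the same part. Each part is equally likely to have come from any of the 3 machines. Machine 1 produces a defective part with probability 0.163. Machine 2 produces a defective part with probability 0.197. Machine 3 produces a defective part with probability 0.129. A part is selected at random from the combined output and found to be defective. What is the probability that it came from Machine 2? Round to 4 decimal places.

Tabulate prior·likelihood by source: [1] prior 0.333333, lik 0.163, product 0.05433; [2] prior 0.333333, lik 0.197, product 0.06567; [3] prior 0.333333, lik 0.129, product 0.04300.
Normalizing constant = 0.16300; the posterior for Machine 2 is its product over the sum, 0.06567/0.16300 = 0.4029.

Posterior probability ≈ 0.4029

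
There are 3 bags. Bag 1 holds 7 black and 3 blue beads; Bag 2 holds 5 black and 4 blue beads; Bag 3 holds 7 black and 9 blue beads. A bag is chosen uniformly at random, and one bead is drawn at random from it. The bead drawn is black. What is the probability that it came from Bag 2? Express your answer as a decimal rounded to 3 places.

Posterior probability ≈ 0.328

P(black|Bag 1) = 0.7; P(black|Bag 2) = 0.5556; P(black|Bag 3) = 0.4375.
Prior × likelihood for each source: 0.333333·0.7=0.2333, 0.333333·0.5556=0.1852, 0.333333·0.4375=0.1458. Summing gives P(black) = 0.56435.
P(Bag 2 | black) = 0.1852 / 0.56435 = 0.328.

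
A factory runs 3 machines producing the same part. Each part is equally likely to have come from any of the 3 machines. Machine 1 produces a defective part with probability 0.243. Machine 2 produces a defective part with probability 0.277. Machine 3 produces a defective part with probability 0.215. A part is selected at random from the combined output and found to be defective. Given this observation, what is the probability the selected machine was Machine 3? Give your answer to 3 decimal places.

Posterior probability ≈ 0.293

P(defective|M1) = 0.243; P(defective|M2) = 0.277; P(defective|M3) = 0.215.
Prior × likelihood for each source: 0.333333·0.243=0.08100, 0.333333·0.277=0.09233, 0.333333·0.215=0.07167. Summing gives P(defective) = 0.24500.
P(Machine 3 | defective) = 0.07167 / 0.24500 = 0.293.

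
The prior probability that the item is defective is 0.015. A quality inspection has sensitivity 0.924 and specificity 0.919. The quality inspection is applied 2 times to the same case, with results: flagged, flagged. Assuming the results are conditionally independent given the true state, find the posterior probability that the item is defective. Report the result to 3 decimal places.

Posterior P(H) ≈ 0.665

With H the event that the item is defective, the joint likelihood of the observed sequence is P(data|H) = 0.924·0.924 = 0.85378 and P(data|¬H) = 0.081·0.081 = 0.0065610.
Bayes: P(H|data) = 0.015·0.85378 / (0.015·0.85378 + 0.985·0.0065610) = 0.012807/0.019269 = 0.6646.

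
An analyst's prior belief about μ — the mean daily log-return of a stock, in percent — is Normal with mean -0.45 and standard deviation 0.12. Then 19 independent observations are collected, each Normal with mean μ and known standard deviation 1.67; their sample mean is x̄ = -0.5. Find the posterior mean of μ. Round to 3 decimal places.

Posterior mean ≈ -0.454

With known σ, the Normal prior is conjugate. Weight on the data is w = (n/σ²)/(n/σ² + 1/τ₀²) = 6.81272/(6.81272+69.4444) = 0.089339.
Posterior mean = w·x̄ + (1−w)·μ₀ = 0.089339·-0.5 + 0.91066·-0.45 = -0.454.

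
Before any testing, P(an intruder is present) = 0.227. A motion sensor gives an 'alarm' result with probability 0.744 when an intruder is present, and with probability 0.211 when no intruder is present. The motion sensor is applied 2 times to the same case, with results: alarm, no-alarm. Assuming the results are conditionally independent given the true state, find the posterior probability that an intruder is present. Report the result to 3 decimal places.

Let H be the event that an intruder is present; start with P(H) = 0.227. P('alarm'|H) = 0.744, P('alarm'|¬H) = 0.211.
Update on result 1 ('alarm'): P(H) ← 0.744·0.2270 / (0.744·0.2270 + 0.211·0.7730) = 0.16889/0.33199 = 0.5087.
Update on result 2 ('no-alarm'): P(H) ← 0.256·0.5087 / (0.256·0.5087 + 0.789·0.4913) = 0.13023/0.51786 = 0.2515.

Posterior P(H) ≈ 0.251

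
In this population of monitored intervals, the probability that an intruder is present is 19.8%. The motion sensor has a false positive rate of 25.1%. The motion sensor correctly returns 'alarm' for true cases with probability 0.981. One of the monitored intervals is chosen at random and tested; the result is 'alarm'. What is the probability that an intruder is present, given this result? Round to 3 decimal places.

P(H | E) ≈ 0.491

Write H for 'an intruder is present'. Prior odds H:¬H = 0.198/0.802 = 0.24688. For the 'alarm' outcome, the likelihood ratio is 0.981/0.251 = 3.9084.
Posterior odds = 0.24688 × 3.9084 = 0.96491, so P(H|E) = 0.96491/(1+0.96491) = 0.491.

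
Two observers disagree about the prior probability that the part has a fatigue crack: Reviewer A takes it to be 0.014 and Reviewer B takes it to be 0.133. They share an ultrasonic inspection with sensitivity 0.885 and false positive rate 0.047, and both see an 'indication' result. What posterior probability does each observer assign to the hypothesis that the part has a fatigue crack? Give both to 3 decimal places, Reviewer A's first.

The likelihood ratio for an 'indication' result is 0.885/0.047 = 18.830.
Reviewer A: prior odds 0.014/0.986 = 0.014199; posterior odds 0.26736; posterior probability 0.211.
Reviewer B: prior odds 0.133/0.867 = 0.15340; posterior odds 2.8885; posterior probability 0.743.

Reviewer A: 0.211; Reviewer B: 0.743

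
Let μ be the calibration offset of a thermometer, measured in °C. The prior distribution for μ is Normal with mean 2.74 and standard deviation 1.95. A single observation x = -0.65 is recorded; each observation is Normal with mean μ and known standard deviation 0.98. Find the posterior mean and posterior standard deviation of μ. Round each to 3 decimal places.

With known σ, the Normal prior is conjugate. Weight on the data is w = (n/σ²)/(n/σ² + 1/τ₀²) = 1.04123/(1.04123+0.262985) = 0.79836.
Posterior mean = w·x̄ + (1−w)·μ₀ = 0.79836·-0.65 + 0.20164·2.74 = 0.034. Posterior variance = 1/(1.04123+0.262985) = 0.766743, so SD = 0.876.

Posterior mean ≈ 0.034; posterior SD ≈ 0.876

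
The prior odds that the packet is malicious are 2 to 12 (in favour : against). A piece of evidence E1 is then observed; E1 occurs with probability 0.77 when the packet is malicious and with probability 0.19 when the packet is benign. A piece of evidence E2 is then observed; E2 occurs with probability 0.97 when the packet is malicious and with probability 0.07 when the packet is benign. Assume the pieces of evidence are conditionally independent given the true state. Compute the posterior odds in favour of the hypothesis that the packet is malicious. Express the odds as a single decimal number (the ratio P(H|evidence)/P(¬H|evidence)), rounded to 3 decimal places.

Prior odds = 2/12 = 0.16667. In log-odds, ln(0.16667) = -1.7918.
Add log likelihood ratios: ln(4.0526) + ln(13.857) = 4.0282.
Posterior log-odds = 2.2364, so posterior odds = exp(2.2364) = 9.3596.

Posterior odds ≈ 9.360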